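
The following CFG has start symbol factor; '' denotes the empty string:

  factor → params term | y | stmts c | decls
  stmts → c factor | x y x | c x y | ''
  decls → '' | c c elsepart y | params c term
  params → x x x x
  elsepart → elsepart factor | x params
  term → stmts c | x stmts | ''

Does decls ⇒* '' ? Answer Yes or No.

Yes

decls has an ''-production, so decls ⇒ ''.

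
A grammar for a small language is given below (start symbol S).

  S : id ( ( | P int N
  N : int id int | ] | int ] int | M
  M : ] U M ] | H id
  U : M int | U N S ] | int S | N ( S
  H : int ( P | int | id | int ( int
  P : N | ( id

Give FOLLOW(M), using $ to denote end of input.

{ $, (, ], id, int }

In N : M: M is at the end, add FOLLOW(N) = { $, (, ], id, int }.
In M : ] U M ]: add FIRST(]) = { ] }.
In U : M int: add FIRST(int) = { int }.
Union: FOLLOW(M) = { $, (, ], id, int }.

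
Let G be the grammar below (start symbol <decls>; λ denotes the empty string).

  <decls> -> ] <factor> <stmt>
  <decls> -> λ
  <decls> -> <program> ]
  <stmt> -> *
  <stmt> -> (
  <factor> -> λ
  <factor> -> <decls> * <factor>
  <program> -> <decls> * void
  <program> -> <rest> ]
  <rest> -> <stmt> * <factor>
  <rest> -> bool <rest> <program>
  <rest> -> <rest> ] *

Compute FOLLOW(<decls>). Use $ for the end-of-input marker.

<decls> is the start symbol, so $ ∈ FOLLOW(<decls>).
In <factor> -> <decls> * <factor>: add FIRST(* <factor>) = { * }.
In <program> -> <decls> * void: add FIRST(* void) = { * }.
Union: FOLLOW(<decls>) = { $, * }.

{ $, * }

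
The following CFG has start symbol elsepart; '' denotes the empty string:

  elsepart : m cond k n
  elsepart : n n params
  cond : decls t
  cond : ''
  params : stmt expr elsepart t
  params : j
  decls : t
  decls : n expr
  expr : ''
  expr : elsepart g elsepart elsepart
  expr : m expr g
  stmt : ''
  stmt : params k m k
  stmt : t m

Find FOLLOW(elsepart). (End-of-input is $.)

{ $, g, m, n, t }

elsepart is the start symbol, so $ ∈ FOLLOW(elsepart).
In params : stmt expr elsepart t: add FIRST(t) = { t }.
In expr : elsepart g elsepart elsepart: add FIRST(g elsepart elsepart) = { g }.
In expr : elsepart g elsepart elsepart: add FIRST(elsepart) = { m, n }.
In expr : elsepart g elsepart elsepart: elsepart is at the end, add FOLLOW(expr) = { g, m, n, t }.
Union: FOLLOW(elsepart) = { $, g, m, n, t }.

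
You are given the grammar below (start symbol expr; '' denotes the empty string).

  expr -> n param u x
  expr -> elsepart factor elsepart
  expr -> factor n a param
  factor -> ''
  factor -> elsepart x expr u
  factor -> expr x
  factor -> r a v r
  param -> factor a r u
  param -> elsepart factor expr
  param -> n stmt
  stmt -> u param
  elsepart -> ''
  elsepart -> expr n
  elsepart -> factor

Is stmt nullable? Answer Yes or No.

Nullable nonterminals: elsepart, expr, factor, param.
No production of stmt has an RHS whose symbols are all nullable, so stmt is not nullable.

No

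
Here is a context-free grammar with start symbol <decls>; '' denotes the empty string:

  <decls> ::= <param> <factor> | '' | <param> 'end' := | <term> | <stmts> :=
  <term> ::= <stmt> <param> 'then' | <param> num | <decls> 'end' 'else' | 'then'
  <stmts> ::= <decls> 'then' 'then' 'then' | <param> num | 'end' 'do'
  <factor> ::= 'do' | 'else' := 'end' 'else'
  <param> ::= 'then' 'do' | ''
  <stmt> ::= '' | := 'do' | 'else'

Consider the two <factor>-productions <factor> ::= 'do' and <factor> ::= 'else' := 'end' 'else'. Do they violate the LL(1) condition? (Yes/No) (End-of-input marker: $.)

No

FIRST('do') = { 'do' } and FIRST('else' := 'end' 'else') = { 'else' }.
The FIRST sets are disjoint and neither alternative is nullable — no conflict.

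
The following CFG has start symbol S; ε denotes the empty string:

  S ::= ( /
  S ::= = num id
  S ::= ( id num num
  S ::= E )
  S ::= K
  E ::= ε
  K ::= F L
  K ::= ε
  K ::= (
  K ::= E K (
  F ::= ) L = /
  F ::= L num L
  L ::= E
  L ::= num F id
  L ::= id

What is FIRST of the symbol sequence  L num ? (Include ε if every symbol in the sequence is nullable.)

Add FIRST(L)\{ε} = { id, num }; L is nullable, continue.
num is a terminal; add {num} and stop.

{ id, num }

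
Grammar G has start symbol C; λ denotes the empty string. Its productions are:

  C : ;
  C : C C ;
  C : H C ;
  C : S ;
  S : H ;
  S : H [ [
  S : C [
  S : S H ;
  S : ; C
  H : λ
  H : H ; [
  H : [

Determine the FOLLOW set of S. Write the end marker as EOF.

In C : S ;: add FIRST(;) = { ; }.
In S : S H ;: add FIRST(H ;) = { ;, [ }.
Union: FOLLOW(S) = { ;, [ }.

{ ;, [ }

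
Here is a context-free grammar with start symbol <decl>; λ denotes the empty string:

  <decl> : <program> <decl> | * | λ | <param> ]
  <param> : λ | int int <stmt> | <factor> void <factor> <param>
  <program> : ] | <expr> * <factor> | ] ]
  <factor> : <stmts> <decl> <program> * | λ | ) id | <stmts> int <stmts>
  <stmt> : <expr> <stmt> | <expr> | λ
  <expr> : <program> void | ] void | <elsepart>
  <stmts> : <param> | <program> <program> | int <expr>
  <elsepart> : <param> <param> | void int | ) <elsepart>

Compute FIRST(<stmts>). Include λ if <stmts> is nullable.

{ ), *, ], int, void, λ }

From <stmts> : <param>: add FIRST(<param>) = { ), *, ], int, void, λ } (including λ since <param> is nullable).
From <stmts> : <program> <program>: add FIRST(<program>) = { ), *, ], int, void }.
<stmts> : int <expr> contributes {int}.
Union: FIRST(<stmts>) = { ), *, ], int, void, λ }.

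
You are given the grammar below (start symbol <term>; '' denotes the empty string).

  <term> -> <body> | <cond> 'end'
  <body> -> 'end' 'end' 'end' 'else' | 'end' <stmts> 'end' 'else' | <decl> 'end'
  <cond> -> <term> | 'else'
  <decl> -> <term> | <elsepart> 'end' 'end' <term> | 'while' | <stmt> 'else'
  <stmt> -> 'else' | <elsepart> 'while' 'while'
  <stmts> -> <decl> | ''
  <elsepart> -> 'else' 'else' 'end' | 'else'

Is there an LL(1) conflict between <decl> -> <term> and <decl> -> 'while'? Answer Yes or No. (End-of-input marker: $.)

FIRST(<term>) = { 'else', 'end', 'while' } and FIRST('while') = { 'while' }.
Both contain 'while', so the two alternatives are not disjoint — LL(1) conflict.

Yes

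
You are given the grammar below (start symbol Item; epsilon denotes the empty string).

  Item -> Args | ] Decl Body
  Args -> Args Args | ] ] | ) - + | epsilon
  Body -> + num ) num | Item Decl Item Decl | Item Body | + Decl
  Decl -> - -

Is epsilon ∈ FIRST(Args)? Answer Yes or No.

Args has an epsilon-production, so Args ⇒ epsilon.

Yes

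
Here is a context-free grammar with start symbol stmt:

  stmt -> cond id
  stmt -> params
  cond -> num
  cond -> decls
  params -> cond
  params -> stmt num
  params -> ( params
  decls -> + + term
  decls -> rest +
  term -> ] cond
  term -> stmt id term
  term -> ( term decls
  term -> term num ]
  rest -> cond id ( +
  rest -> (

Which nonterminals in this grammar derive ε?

No nonterminal has an empty production or an RHS whose symbols are all nullable.

{ } (none)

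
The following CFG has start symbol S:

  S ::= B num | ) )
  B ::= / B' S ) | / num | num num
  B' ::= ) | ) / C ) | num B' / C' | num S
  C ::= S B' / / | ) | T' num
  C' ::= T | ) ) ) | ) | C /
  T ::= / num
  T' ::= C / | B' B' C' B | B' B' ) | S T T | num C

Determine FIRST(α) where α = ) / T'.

) is a terminal; add {)} and stop.

{ ) }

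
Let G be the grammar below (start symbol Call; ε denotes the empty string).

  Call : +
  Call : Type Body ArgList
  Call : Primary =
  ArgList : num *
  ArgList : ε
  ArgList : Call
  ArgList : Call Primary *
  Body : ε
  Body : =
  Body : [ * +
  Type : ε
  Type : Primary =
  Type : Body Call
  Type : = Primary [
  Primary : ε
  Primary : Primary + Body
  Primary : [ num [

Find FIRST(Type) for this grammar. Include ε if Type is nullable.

Type : ε contributes ε.
From Type : Primary =: Primary nullable, take FIRST(Primary) ∪ {=} = { +, =, [ }.
From Type : Body Call: Body, Call nullable, take FIRST(Body) ∪ FIRST(Call) = { *, +, =, [, num }; also ε since the whole RHS is nullable.
Type : = Primary [ contributes {=}.
Union: FIRST(Type) = { *, +, =, [, num, ε }.

{ *, +, =, [, num, ε }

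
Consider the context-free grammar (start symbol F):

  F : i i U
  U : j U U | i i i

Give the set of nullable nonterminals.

{ } (none)

No nonterminal has an empty production or an RHS whose symbols are all nullable.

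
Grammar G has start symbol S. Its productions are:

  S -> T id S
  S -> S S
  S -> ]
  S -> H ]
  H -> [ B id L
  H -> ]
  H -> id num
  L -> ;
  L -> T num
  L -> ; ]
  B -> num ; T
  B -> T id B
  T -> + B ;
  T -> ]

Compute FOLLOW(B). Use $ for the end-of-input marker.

{ ;, id }

In H -> [ B id L: add FIRST(id L) = { id }.
In B -> T id B: B is at the end, add FOLLOW(B) = { ;, id }.
In T -> + B ;: add FIRST(;) = { ; }.
Union: FOLLOW(B) = { ;, id }.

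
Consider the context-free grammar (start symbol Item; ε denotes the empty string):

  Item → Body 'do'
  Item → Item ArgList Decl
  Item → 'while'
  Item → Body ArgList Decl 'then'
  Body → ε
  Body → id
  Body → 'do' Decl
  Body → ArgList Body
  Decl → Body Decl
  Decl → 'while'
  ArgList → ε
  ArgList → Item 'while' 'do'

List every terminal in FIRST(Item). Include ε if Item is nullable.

{ 'do', 'while', id }

From Item → Body 'do': Body nullable, take FIRST(Body) ∪ {'do'} = { 'do', 'while', id }.
From Item → Item ArgList Decl: add FIRST(Item) = { 'do', 'while', id }.
Item → 'while' contributes {'while'}.
From Item → Body ArgList Decl 'then': Body, ArgList nullable, take FIRST(Body) ∪ FIRST(ArgList) ∪ FIRST(Decl) = { 'do', 'while', id }.
Union: FIRST(Item) = { 'do', 'while', id }.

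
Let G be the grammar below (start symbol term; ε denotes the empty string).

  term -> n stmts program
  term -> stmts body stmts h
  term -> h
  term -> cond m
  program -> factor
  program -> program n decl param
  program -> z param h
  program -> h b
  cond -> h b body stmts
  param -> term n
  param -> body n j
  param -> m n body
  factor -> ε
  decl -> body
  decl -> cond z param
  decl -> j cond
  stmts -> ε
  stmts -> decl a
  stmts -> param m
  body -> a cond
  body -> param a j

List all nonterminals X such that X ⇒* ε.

{ factor, program, stmts }

Directly nullable (have an ε-production): factor, stmts.
program -> factor with every symbol nullable, so program is nullable.
No other nonterminal has a production whose RHS symbols are all nullable.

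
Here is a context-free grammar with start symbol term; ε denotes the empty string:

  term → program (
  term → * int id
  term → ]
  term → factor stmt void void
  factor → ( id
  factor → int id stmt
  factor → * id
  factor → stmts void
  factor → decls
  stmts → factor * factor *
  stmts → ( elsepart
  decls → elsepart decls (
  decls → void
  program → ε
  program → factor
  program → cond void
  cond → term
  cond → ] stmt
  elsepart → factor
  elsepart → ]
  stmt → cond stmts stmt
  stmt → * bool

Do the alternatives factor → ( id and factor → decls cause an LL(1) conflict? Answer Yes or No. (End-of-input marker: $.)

FIRST(( id) = { ( } and FIRST(decls) = { (, *, ], int, void }.
Both contain (, so the two alternatives are not disjoint — LL(1) conflict.

Yes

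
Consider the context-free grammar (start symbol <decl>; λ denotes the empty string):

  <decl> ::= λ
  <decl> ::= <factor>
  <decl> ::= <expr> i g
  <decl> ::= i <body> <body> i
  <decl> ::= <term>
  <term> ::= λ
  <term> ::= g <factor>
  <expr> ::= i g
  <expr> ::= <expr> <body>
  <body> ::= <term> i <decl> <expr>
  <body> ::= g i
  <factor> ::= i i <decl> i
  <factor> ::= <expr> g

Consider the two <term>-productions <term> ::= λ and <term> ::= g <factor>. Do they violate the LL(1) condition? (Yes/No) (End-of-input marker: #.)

FIRST(λ) = { λ } and FIRST(g <factor>) = { g }.
The first is nullable but FOLLOW(<term>) = { #, i } is disjoint from FIRST of the second.

No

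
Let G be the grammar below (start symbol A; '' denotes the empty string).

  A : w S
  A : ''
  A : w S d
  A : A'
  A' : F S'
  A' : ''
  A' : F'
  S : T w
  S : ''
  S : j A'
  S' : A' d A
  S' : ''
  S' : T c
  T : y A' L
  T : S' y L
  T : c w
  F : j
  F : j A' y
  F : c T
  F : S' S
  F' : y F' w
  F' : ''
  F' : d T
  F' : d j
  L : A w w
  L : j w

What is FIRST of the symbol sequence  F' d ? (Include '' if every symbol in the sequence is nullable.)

{ d, y }

Add FIRST(F')\{''} = { d, y }; F' is nullable, continue.
d is a terminal; add {d} and stop.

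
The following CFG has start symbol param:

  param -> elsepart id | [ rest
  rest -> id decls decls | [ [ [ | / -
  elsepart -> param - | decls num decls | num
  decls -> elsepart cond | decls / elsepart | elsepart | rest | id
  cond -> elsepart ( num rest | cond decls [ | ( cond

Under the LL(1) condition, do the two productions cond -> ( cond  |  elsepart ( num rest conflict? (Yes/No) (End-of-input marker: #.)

No

FIRST(( cond) = { ( } and FIRST(elsepart ( num rest) = { /, [, id, num }.
The FIRST sets are disjoint and neither alternative is nullable — no conflict.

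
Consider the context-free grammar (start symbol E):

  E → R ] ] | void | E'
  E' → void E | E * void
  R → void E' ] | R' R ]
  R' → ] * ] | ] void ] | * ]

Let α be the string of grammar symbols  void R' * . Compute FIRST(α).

void is a terminal; add {void} and stop.

{ void }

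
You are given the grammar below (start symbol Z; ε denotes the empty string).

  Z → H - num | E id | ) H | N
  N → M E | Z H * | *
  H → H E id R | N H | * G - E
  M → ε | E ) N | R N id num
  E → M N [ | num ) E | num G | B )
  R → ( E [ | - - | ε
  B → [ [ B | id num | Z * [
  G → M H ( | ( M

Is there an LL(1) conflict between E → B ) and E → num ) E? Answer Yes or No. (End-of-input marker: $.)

Yes

FIRST(B )) = { (, ), *, -, [, id, num } and FIRST(num ) E) = { num }.
Both contain num, so the two alternatives are not disjoint — LL(1) conflict.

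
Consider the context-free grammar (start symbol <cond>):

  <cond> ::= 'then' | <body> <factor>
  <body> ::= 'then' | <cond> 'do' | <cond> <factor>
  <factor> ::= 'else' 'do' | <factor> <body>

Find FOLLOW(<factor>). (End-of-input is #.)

{ #, 'do', 'else', 'then' }

In <cond> ::= <body> <factor>: <factor> is at the end, add FOLLOW(<cond>) = { #, 'do', 'else' }.
In <body> ::= <cond> <factor>: <factor> is at the end, add FOLLOW(<body>) = { #, 'do', 'else', 'then' }.
In <factor> ::= <factor> <body>: add FIRST(<body>) = { 'then' }.
Union: FOLLOW(<factor>) = { #, 'do', 'else', 'then' }.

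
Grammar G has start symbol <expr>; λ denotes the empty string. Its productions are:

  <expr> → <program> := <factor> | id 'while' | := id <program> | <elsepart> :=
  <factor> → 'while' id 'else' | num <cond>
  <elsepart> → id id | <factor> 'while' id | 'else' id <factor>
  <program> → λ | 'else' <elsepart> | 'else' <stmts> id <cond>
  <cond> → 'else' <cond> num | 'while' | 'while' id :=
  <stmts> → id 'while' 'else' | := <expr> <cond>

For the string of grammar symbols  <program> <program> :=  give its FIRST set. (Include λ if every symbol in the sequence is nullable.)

{ 'else', := }

Add FIRST(<program>)\{λ} = { 'else' }; <program> is nullable, continue.
Add FIRST(<program>)\{λ} = { 'else' }; <program> is nullable, continue.
:= is a terminal; add {:=} and stop.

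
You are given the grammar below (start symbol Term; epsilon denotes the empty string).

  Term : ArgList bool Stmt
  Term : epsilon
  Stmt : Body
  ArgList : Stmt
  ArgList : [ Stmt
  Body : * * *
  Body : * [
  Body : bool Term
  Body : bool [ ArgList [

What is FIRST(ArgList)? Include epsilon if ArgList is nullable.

{ *, [, bool }

From ArgList : Stmt: add FIRST(Stmt) = { *, bool }.
ArgList : [ Stmt contributes {[}.
Union: FIRST(ArgList) = { *, [, bool }.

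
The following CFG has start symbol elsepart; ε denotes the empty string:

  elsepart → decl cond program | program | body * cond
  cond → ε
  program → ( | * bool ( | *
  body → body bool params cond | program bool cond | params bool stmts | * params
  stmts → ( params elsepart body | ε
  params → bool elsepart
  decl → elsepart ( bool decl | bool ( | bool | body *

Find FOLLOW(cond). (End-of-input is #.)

In elsepart → decl cond program: add FIRST(program) = { (, * }.
In elsepart → body * cond: cond is at the end, add FOLLOW(elsepart) = { #, (, *, bool }.
In body → body bool params cond: cond is at the end, add FOLLOW(body) = { *, bool }.
In body → program bool cond: cond is at the end, add FOLLOW(body) = { *, bool }.
Union: FOLLOW(cond) = { #, (, *, bool }.

{ #, (, *, bool }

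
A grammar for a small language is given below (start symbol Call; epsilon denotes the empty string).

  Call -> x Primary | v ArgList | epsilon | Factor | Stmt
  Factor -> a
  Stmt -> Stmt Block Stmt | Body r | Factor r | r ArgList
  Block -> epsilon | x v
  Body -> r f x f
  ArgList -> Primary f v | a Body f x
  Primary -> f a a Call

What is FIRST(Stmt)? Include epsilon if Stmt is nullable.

{ a, r }

From Stmt -> Stmt Block Stmt: add FIRST(Stmt) = { a, r }.
From Stmt -> Body r: add FIRST(Body) = { r }.
From Stmt -> Factor r: add FIRST(Factor) = { a }.
Stmt -> r ArgList contributes {r}.
Union: FIRST(Stmt) = { a, r }.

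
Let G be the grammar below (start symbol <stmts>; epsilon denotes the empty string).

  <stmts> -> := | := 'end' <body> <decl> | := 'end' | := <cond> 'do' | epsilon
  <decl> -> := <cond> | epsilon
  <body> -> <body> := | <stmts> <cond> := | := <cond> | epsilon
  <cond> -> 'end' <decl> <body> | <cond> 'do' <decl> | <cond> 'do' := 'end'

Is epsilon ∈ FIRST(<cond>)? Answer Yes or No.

No

Nullable nonterminals: <body>, <decl>, <stmts>.
No production of <cond> has an RHS whose symbols are all nullable, so <cond> is not nullable.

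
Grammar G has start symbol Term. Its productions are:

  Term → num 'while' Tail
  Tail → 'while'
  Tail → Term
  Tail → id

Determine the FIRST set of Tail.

{ 'while', id, num }

Tail → 'while' contributes {'while'}.
From Tail → Term: add FIRST(Term) = { num }.
Tail → id contributes {id}.
Union: FIRST(Tail) = { 'while', id, num }.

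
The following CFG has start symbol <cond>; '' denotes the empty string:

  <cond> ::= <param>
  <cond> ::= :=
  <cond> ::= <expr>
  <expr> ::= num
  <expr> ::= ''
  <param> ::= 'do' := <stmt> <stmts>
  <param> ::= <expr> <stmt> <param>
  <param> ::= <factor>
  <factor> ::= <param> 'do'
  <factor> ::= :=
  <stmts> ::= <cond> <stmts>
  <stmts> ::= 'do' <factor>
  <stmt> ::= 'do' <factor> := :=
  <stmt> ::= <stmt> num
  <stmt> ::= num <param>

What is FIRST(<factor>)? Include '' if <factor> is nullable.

{ 'do', :=, num }

From <factor> ::= <param> 'do': add FIRST(<param>) = { 'do', :=, num }.
<factor> ::= := contributes {:=}.
Union: FIRST(<factor>) = { 'do', :=, num }.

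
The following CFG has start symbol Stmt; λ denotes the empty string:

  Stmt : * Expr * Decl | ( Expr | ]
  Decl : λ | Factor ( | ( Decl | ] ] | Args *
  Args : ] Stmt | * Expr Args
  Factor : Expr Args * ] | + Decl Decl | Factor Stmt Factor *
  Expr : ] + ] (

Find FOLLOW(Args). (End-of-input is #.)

{ * }

In Decl : Args *: add FIRST(*) = { * }.
In Args : * Expr Args: Args is at the end, add FOLLOW(Args) = { * }.
In Factor : Expr Args * ]: add FIRST(* ]) = { * }.
Union: FOLLOW(Args) = { * }.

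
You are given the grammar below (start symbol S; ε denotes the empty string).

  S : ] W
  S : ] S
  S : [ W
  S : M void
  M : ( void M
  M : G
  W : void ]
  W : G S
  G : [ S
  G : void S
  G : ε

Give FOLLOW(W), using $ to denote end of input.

In S : ] W: W is at the end, add FOLLOW(S) = { $, (, [, ], void }.
In S : [ W: W is at the end, add FOLLOW(S) = { $, (, [, ], void }.
Union: FOLLOW(W) = { $, (, [, ], void }.

{ $, (, [, ], void }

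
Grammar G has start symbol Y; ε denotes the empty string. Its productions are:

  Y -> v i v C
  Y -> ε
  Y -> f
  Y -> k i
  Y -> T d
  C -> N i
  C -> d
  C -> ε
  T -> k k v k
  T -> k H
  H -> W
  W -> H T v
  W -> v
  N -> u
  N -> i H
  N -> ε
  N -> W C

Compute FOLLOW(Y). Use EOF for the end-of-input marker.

Y is the start symbol, so EOF ∈ FOLLOW(Y).
Union: FOLLOW(Y) = { EOF }.

{ EOF }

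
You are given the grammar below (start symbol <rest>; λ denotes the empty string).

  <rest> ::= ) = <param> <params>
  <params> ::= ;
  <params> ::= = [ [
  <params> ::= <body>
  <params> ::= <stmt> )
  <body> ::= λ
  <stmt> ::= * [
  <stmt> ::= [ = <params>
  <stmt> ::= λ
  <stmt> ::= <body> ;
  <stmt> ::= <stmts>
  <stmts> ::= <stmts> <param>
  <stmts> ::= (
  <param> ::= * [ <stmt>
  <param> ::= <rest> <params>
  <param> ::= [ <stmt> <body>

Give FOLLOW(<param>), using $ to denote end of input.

{ $, (, ), *, ;, =, [ }

In <rest> ::= ) = <param> <params>: add FIRST(<params>)\{λ} = { (, ), *, ;, =, [ }.
  Since <params> is nullable, also add FOLLOW(<rest>) = { $, (, ), *, ;, =, [ }.
In <stmts> ::= <stmts> <param>: <param> is at the end, add FOLLOW(<stmts>) = { $, (, ), *, ;, =, [ }.
Union: FOLLOW(<param>) = { $, (, ), *, ;, =, [ }.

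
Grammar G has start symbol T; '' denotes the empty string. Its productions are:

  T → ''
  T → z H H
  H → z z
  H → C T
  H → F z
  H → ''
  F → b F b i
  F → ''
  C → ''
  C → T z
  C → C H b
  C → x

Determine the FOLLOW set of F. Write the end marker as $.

{ b, z }

In H → F z: add FIRST(z) = { z }.
In F → b F b i: add FIRST(b i) = { b }.
Union: FOLLOW(F) = { b, z }.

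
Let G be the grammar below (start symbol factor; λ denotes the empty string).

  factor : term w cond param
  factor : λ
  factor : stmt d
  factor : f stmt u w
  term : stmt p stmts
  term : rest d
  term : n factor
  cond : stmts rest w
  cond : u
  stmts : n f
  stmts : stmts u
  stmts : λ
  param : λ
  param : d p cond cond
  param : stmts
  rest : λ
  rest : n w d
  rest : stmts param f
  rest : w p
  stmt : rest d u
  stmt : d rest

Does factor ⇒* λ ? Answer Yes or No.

factor has an λ-production, so factor ⇒ λ.

Yes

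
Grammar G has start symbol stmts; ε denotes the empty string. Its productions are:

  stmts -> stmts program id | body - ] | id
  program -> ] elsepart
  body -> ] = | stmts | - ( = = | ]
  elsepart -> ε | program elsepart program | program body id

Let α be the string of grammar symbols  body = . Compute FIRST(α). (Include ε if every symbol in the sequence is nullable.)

{ -, ], id }

Add FIRST(body) = { -, ], id }; body is not nullable, stop.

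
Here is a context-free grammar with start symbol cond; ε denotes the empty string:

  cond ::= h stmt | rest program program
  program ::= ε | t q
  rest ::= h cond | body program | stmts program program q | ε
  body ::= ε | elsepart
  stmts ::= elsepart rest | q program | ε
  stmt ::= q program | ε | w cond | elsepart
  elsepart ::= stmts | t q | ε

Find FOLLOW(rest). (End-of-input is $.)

In cond ::= rest program program: add FIRST(program program)\{ε} = { t }.
  Since program program is nullable, also add FOLLOW(cond) = { $, h, q, t }.
In stmts ::= elsepart rest: rest is at the end, add FOLLOW(stmts) = { $, h, q, t }.
Union: FOLLOW(rest) = { $, h, q, t }.

{ $, h, q, t }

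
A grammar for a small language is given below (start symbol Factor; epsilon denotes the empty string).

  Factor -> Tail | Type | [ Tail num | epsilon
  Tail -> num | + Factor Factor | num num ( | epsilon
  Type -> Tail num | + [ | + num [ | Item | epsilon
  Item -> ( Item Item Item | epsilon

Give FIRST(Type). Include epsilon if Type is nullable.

From Type -> Tail num: Tail nullable, take FIRST(Tail) ∪ {num} = { +, num }.
Type -> + [ contributes {+}.
Type -> + num [ contributes {+}.
From Type -> Item: add FIRST(Item) = { (, epsilon } (including epsilon since Item is nullable).
Type -> epsilon contributes epsilon.
Union: FIRST(Type) = { (, +, num, epsilon }.

{ (, +, num, epsilon }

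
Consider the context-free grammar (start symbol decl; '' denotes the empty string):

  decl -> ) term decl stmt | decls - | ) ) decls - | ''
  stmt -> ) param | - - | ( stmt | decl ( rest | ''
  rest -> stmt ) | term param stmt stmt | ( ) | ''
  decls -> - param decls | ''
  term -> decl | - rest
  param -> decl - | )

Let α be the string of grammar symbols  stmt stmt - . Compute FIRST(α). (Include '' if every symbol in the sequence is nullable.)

Add FIRST(stmt)\{''} = { (, ), - }; stmt is nullable, continue.
Add FIRST(stmt)\{''} = { (, ), - }; stmt is nullable, continue.
- is a terminal; add {-} and stop.

{ (, ), - }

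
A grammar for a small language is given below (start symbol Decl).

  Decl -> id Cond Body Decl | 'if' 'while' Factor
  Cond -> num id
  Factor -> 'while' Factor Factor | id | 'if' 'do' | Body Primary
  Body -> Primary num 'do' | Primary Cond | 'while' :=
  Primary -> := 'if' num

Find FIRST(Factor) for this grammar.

{ 'if', 'while', :=, id }

Factor -> 'while' Factor Factor contributes {'while'}.
Factor -> id contributes {id}.
Factor -> 'if' 'do' contributes {'if'}.
From Factor -> Body Primary: add FIRST(Body) = { 'while', := }.
Union: FIRST(Factor) = { 'if', 'while', :=, id }.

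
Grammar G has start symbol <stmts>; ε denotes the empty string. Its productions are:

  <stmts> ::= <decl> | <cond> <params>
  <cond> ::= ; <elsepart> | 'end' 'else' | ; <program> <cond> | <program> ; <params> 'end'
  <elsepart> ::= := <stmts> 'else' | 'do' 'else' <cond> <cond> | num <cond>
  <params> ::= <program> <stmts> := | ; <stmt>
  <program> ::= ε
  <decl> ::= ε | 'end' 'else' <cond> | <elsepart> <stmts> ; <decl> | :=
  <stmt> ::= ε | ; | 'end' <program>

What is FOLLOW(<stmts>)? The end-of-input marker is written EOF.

<stmts> is the start symbol, so EOF ∈ FOLLOW(<stmts>).
In <elsepart> ::= := <stmts> 'else': add FIRST('else') = { 'else' }.
In <params> ::= <program> <stmts> :=: add FIRST(:=) = { := }.
In <decl> ::= <elsepart> <stmts> ; <decl>: add FIRST(; <decl>) = { ; }.
Union: FOLLOW(<stmts>) = { EOF, 'else', :=, ; }.

{ EOF, 'else', :=, ; }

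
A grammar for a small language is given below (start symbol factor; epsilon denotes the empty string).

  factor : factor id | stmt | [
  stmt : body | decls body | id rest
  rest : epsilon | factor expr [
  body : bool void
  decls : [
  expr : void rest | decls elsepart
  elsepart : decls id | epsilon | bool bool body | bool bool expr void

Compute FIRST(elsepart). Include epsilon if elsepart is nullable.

{ [, bool, epsilon }

From elsepart : decls id: add FIRST(decls) = { [ }.
elsepart : epsilon contributes epsilon.
elsepart : bool bool body contributes {bool}.
elsepart : bool bool expr void contributes {bool}.
Union: FIRST(elsepart) = { [, bool, epsilon }.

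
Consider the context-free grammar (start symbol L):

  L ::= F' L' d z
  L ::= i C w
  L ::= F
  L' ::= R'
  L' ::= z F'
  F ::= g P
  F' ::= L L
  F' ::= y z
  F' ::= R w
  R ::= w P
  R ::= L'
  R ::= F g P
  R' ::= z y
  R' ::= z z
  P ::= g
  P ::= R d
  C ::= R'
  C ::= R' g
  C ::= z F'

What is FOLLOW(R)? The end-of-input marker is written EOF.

In F' ::= R w: add FIRST(w) = { w }.
In P ::= R d: add FIRST(d) = { d }.
Union: FOLLOW(R) = { d, w }.

{ d, w }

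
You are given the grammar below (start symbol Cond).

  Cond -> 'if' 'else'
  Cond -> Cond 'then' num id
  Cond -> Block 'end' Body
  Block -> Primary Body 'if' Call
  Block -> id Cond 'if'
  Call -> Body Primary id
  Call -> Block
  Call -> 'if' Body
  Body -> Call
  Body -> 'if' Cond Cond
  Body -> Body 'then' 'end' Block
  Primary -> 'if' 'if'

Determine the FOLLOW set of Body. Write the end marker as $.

{ $, 'end', 'if', 'then', id }

In Cond -> Block 'end' Body: Body is at the end, add FOLLOW(Cond) = { $, 'end', 'if', 'then', id }.
In Block -> Primary Body 'if' Call: add FIRST('if' Call) = { 'if' }.
In Call -> Body Primary id: add FIRST(Primary id) = { 'if' }.
In Call -> 'if' Body: Body is at the end, add FOLLOW(Call) = { $, 'end', 'if', 'then', id }.
In Body -> Body 'then' 'end' Block: add FIRST('then' 'end' Block) = { 'then' }.
Union: FOLLOW(Body) = { $, 'end', 'if', 'then', id }.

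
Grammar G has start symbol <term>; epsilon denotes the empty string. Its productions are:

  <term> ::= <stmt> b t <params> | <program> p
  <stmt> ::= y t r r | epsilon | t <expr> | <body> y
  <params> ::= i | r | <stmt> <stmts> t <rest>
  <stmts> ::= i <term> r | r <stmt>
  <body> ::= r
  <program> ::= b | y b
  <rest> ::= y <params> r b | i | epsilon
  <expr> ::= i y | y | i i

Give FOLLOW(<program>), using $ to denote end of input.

{ p }

In <term> ::= <program> p: add FIRST(p) = { p }.
Union: FOLLOW(<program>) = { p }.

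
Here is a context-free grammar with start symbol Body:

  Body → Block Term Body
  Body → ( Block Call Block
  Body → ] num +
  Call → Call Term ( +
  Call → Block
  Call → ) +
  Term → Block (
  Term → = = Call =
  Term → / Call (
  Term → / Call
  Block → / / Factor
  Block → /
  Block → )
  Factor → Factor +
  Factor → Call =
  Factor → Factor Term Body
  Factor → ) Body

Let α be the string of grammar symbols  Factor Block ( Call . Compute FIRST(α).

Add FIRST(Factor) = { ), / }; Factor is not nullable, stop.

{ ), / }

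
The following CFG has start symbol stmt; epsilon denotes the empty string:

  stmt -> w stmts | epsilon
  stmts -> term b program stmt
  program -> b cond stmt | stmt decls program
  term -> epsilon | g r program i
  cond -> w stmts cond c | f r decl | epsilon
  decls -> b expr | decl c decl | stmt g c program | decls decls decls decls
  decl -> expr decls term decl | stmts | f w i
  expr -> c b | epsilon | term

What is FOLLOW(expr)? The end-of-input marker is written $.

In decls -> b expr: expr is at the end, add FOLLOW(decls) = { b, c, f, g, w }.
In decl -> expr decls term decl: add FIRST(decls term decl) = { b, c, f, g, w }.
Union: FOLLOW(expr) = { b, c, f, g, w }.

{ b, c, f, g, w }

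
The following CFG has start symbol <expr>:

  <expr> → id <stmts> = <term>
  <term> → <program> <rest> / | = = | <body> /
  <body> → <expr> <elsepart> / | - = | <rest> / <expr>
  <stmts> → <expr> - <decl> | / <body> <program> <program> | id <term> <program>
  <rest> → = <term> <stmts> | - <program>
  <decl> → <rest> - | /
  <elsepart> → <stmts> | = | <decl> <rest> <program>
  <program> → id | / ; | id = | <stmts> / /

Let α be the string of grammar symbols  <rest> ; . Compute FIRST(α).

Add FIRST(<rest>) = { -, = }; <rest> is not nullable, stop.

{ -, = }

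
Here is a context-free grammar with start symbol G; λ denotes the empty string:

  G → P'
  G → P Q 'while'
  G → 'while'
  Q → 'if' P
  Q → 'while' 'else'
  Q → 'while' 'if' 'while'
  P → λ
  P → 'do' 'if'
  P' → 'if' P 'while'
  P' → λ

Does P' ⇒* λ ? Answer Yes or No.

Yes

P' has an λ-production, so P' ⇒ λ.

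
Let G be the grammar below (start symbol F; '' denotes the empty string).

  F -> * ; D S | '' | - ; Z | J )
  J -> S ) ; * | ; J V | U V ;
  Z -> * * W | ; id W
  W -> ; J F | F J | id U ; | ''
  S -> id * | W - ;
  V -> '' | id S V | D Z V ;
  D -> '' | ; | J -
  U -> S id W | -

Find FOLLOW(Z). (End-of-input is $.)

In F -> - ; Z: Z is at the end, add FOLLOW(F) = { $, *, -, ;, id }.
In V -> D Z V ;: add FIRST(V ;) = { *, -, ;, id }.
Union: FOLLOW(Z) = { $, *, -, ;, id }.

{ $, *, -, ;, id }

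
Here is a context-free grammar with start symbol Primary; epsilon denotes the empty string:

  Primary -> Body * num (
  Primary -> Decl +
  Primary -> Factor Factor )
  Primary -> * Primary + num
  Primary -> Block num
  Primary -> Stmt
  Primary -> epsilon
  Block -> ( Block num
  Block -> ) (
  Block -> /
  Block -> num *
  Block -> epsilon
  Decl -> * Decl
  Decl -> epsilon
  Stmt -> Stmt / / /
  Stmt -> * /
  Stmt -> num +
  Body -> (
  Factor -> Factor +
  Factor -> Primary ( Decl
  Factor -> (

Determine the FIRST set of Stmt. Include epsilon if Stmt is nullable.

{ *, num }

From Stmt -> Stmt / / /: add FIRST(Stmt) = { *, num }.
Stmt -> * / contributes {*}.
Stmt -> num + contributes {num}.
Union: FIRST(Stmt) = { *, num }.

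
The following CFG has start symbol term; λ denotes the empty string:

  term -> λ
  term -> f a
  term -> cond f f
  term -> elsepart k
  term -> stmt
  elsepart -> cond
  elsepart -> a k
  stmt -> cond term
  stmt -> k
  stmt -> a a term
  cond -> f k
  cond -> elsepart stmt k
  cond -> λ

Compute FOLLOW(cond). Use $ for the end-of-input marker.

In term -> cond f f: add FIRST(f f) = { f }.
In elsepart -> cond: cond is at the end, add FOLLOW(elsepart) = { a, f, k }.
In stmt -> cond term: add FIRST(term)\{λ} = { a, f, k }.
  Since term is nullable, also add FOLLOW(stmt) = { $, k }.
Union: FOLLOW(cond) = { $, a, f, k }.

{ $, a, f, k }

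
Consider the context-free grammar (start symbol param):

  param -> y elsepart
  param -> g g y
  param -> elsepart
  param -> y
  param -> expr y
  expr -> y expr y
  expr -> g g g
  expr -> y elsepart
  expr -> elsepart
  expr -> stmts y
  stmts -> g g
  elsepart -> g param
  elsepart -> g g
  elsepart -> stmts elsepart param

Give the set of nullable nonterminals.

{ } (none)

No nonterminal has an empty production or an RHS whose symbols are all nullable.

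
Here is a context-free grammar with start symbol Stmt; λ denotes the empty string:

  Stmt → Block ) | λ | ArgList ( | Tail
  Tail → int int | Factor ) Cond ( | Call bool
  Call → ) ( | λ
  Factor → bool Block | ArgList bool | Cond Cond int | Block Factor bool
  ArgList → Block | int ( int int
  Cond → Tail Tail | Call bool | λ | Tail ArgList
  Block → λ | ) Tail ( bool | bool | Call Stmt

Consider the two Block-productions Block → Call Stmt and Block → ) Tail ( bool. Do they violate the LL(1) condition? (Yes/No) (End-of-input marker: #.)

Yes

FIRST(Call Stmt) = { (, ), bool, int, λ } and FIRST() Tail ( bool) = { ) }.
Both contain ), so the two alternatives are not disjoint — LL(1) conflict.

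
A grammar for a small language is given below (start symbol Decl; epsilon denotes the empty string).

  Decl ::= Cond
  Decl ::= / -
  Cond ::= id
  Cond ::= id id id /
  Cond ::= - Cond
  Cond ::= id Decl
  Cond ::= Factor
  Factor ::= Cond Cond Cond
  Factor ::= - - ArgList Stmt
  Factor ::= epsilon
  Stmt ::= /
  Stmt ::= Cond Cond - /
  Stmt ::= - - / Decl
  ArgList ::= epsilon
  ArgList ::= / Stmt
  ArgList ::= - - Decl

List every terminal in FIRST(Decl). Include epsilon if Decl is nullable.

From Decl ::= Cond: add FIRST(Cond) = { -, id, epsilon } (including epsilon since Cond is nullable).
Decl ::= / - contributes {/}.
Union: FIRST(Decl) = { -, /, id, epsilon }.

{ -, /, id, epsilon }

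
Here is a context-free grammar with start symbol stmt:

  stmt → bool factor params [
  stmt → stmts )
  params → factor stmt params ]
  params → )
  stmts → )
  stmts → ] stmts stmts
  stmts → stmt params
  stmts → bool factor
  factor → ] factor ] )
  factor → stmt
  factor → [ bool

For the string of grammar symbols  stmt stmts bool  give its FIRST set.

{ ), ], bool }

Add FIRST(stmt) = { ), ], bool }; stmt is not nullable, stop.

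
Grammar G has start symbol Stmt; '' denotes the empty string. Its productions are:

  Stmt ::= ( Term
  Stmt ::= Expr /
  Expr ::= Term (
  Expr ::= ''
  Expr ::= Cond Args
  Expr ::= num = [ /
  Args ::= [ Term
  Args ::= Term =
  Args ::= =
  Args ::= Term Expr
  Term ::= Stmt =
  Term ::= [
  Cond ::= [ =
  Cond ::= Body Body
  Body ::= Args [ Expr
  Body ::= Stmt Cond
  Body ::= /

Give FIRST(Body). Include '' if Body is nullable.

{ (, /, =, [, num }

From Body ::= Args [ Expr: add FIRST(Args) = { (, /, =, [, num }.
From Body ::= Stmt Cond: add FIRST(Stmt) = { (, /, =, [, num }.
Body ::= / contributes {/}.
Union: FIRST(Body) = { (, /, =, [, num }.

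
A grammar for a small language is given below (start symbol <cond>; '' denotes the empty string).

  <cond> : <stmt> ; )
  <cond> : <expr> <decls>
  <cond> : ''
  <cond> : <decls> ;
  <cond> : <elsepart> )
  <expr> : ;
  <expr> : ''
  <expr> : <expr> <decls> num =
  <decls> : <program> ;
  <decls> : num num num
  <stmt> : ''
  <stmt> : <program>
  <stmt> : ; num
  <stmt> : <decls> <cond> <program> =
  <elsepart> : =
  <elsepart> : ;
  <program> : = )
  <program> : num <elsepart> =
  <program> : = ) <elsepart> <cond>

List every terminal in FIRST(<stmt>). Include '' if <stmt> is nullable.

<stmt> : '' contributes ''.
From <stmt> : <program>: add FIRST(<program>) = { =, num }.
<stmt> : ; num contributes {;}.
From <stmt> : <decls> <cond> <program> =: add FIRST(<decls>) = { =, num }.
Union: FIRST(<stmt>) = { ;, =, num, '' }.

{ ;, =, num, '' }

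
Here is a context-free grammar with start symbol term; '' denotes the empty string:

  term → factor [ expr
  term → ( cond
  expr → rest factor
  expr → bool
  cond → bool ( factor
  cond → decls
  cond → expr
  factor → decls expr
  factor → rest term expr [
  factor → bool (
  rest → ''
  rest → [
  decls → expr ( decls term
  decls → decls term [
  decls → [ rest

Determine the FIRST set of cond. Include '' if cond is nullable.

{ (, [, bool }

cond → bool ( factor contributes {bool}.
From cond → decls: add FIRST(decls) = { (, [, bool }.
From cond → expr: add FIRST(expr) = { (, [, bool }.
Union: FIRST(cond) = { (, [, bool }.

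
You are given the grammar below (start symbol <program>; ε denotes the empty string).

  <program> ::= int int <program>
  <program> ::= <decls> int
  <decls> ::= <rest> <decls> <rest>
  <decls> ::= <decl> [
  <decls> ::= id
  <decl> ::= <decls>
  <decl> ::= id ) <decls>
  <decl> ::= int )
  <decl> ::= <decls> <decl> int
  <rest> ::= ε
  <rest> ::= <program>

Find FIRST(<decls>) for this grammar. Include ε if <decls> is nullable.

{ id, int }

From <decls> ::= <rest> <decls> <rest>: <rest> nullable, take FIRST(<rest>) ∪ FIRST(<decls>) = { id, int }.
From <decls> ::= <decl> [: add FIRST(<decl>) = { id, int }.
<decls> ::= id contributes {id}.
Union: FIRST(<decls>) = { id, int }.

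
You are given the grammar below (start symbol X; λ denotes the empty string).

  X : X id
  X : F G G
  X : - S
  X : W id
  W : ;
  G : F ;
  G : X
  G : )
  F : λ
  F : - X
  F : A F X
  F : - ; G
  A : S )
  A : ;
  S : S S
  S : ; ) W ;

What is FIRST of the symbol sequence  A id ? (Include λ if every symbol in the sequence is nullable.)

Add FIRST(A) = { ; }; A is not nullable, stop.

{ ; }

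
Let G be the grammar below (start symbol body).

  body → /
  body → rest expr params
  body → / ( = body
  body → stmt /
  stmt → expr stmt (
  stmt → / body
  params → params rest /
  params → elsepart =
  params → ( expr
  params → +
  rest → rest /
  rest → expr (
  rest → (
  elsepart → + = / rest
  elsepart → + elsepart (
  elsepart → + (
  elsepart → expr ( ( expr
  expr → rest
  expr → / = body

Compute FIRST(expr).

From expr → rest: add FIRST(rest) = { (, / }.
expr → / = body contributes {/}.
Union: FIRST(expr) = { (, / }.

{ (, / }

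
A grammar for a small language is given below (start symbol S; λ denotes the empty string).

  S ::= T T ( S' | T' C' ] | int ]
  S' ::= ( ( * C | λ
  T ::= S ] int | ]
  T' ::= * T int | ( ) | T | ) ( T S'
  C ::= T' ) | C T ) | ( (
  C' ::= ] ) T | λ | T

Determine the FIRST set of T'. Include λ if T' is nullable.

T' ::= * T int contributes {*}.
T' ::= ( ) contributes {(}.
From T' ::= T: add FIRST(T) = { (, ), *, ], int }.
T' ::= ) ( T S' contributes {)}.
Union: FIRST(T') = { (, ), *, ], int }.

{ (, ), *, ], int }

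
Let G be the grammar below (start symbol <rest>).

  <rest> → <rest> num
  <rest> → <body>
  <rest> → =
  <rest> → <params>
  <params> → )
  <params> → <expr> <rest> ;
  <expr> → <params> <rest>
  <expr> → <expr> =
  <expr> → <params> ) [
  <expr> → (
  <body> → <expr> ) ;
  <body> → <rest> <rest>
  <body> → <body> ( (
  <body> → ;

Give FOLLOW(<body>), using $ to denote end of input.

{ $, (, ), ;, =, num }

In <rest> → <body>: <body> is at the end, add FOLLOW(<rest>) = { $, (, ), ;, =, num }.
In <body> → <body> ( (: add FIRST(( () = { ( }.
Union: FOLLOW(<body>) = { $, (, ), ;, =, num }.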